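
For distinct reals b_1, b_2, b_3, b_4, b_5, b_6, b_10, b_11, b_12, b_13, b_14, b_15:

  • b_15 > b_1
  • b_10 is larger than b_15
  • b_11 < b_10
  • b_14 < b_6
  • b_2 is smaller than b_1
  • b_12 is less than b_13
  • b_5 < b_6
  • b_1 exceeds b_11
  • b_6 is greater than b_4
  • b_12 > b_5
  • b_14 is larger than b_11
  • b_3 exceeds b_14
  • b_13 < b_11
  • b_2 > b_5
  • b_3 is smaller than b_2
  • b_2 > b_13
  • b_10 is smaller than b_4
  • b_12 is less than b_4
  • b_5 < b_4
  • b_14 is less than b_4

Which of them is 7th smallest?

b_2

The consecutive relations fix a unique order: b_5 < b_12 < b_13 < b_11 < b_14 < b_3 < b_2 < b_1 < b_15 < b_10 < b_4 < b_6.
The 7th smallest is b_2.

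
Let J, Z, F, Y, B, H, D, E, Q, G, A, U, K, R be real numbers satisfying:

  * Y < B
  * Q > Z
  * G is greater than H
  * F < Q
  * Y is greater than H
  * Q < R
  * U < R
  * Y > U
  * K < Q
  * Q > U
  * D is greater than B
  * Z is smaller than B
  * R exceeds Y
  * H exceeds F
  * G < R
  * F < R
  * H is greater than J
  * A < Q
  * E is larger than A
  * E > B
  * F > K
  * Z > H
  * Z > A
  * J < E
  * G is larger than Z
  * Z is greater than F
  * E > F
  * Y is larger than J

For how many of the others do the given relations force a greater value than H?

From H the given relations immediately reach Y, Z, G.
From those, B, Q, R — 6 in total.
From those, E, D — 8 in total.
Nothing else is reachable above H; 8 in all.

8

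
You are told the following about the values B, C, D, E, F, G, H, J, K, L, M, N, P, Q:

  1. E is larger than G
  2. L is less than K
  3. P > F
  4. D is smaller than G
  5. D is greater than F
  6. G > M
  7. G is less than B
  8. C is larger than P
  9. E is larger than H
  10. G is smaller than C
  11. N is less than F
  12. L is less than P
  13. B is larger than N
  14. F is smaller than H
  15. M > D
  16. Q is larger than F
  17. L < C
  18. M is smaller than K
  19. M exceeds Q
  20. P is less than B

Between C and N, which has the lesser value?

Link the given pairs in sequence: N < F; F < D; D < M; M < G; G < C.
Chaining these gives N < F < D < M < G < C.
So N < C; N is the smaller of the two.

N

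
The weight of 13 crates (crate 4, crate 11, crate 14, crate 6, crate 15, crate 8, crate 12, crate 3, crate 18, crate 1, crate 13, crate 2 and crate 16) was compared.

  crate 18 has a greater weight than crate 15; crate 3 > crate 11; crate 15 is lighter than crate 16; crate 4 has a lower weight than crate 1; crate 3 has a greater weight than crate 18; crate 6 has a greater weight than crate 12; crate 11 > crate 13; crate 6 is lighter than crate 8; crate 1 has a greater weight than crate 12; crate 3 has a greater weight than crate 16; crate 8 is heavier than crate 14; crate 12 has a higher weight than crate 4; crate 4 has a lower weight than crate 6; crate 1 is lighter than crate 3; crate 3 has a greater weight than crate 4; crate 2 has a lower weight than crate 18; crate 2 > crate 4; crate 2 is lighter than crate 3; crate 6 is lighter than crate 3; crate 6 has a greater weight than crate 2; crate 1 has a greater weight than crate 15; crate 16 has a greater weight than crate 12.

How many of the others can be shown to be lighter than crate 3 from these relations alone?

From crate 3 the given relations immediately reach crate 4, crate 2, crate 16, crate 18, crate 1, crate 6, crate 11.
From those, crate 12, crate 15, crate 13 — 10 in total.
Nothing else is reachable below crate 3; 10 in all.

10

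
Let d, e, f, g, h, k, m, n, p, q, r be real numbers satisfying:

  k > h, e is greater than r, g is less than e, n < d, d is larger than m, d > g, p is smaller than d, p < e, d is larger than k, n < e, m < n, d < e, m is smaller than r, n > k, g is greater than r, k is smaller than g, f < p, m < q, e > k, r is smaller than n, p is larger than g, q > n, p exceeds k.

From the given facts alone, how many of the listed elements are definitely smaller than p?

From p the given relations immediately reach k, f, g.
From those, h, r — 5 in total.
From those, m — 6 in total.
Nothing else is reachable below p; 6 in all.

6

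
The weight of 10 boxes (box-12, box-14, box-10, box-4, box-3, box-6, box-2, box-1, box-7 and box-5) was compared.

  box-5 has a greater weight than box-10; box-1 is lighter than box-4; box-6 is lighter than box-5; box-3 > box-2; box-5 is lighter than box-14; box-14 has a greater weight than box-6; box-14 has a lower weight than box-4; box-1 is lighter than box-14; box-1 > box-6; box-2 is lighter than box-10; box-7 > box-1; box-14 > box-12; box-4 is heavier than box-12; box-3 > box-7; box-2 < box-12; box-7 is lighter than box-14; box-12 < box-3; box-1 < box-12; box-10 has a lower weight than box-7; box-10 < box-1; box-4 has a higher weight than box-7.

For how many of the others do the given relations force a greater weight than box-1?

Directly above box-1: box-12, box-7, box-14, box-4.
One step further: box-3 (5 so far).
No other element is forced above box-1 by the given relations, so the count is 5.

5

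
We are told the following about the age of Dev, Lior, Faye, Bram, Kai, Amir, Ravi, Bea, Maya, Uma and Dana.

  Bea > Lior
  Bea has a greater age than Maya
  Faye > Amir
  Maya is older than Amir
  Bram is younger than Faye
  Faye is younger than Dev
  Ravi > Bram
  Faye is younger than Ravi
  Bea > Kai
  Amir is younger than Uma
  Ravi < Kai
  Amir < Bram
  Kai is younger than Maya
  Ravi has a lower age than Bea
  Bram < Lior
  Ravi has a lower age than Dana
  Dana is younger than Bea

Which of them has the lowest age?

Amir

Chaining upward from Amir: directly above it, Bram, Faye, Maya, Uma; then Lior, Ravi, Dev, Bea; then Dana, Kai.
That covers every other element, and nothing is given below Amir, so Amir is the lowest age.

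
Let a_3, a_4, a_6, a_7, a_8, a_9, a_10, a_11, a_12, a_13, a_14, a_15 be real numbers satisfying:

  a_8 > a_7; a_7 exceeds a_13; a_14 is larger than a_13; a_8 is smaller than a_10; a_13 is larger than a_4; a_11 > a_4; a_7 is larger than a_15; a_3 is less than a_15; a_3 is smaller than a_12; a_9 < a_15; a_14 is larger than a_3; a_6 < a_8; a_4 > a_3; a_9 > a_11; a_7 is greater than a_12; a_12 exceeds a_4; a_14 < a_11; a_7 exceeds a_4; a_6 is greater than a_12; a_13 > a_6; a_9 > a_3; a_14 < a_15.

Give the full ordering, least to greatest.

Each adjacent pair is fixed by a given relation: a_3 < a_4; a_4 < a_12; a_12 < a_6; a_6 < a_13; a_13 < a_14; a_14 < a_11; a_11 < a_9; a_9 < a_15; a_15 < a_7; a_7 < a_8; a_8 < a_10. Chaining them end to end gives the full order.

a_3 < a_4 < a_12 < a_6 < a_13 < a_14 < a_11 < a_9 < a_15 < a_7 < a_8 < a_10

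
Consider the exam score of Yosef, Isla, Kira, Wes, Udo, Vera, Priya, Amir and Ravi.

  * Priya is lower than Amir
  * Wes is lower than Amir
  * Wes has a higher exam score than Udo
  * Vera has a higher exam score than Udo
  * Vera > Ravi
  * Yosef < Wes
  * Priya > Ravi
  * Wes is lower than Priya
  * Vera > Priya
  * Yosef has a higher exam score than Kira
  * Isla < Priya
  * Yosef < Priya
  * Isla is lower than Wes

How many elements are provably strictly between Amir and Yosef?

2

Chaining upward from Yosef reaches: Wes, Priya, Vera.
Chaining downward from Amir reaches: Ravi, Kira, Udo, Isla, Wes, Priya.
Strictly between Yosef and Amir are those in both lists: Wes, Priya — 2 elements.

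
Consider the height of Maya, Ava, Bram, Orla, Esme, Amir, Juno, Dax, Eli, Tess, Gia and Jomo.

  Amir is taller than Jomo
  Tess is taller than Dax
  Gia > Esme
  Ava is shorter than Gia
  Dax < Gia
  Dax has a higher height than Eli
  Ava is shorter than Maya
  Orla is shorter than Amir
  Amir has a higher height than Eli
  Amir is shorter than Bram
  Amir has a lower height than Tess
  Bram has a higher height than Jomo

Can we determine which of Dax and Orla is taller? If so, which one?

undetermined

Following every chain through Orla: above Orla we get Amir, Bram, Tess.
Dax is not reached, and no chain runs the other way from Dax to Orla.
So the given relations leave the order of Orla and Dax undetermined.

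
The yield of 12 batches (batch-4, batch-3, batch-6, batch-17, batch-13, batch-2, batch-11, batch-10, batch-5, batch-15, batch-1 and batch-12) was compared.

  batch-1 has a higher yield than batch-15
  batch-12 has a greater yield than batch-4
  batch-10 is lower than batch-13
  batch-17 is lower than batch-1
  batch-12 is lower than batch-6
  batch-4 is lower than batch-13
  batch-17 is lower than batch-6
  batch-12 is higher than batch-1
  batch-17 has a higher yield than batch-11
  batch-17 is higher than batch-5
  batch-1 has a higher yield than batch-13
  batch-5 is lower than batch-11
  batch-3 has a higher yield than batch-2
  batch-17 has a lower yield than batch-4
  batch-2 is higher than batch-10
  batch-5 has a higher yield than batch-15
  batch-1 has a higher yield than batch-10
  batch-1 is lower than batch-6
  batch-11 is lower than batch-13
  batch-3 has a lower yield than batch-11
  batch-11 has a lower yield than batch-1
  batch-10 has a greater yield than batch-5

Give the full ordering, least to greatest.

Nothing is placed below batch-15, so it is least; from there batch-15 < batch-5; batch-5 < batch-10; batch-10 < batch-2; batch-2 < batch-3; batch-3 < batch-11; batch-11 < batch-17; batch-17 < batch-4; batch-4 < batch-13; batch-13 < batch-1; batch-1 < batch-12; batch-12 < batch-6, each given directly.

batch-15 < batch-5 < batch-10 < batch-2 < batch-3 < batch-11 < batch-17 < batch-4 < batch-13 < batch-1 < batch-12 < batch-6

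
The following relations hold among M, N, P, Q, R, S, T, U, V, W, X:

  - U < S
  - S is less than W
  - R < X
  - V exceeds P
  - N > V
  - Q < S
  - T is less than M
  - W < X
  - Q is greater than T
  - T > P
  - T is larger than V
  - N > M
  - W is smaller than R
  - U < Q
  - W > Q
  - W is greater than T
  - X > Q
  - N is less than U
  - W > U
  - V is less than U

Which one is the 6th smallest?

Piecing the relations together gives one ordering: P < V < T < M < N < U < Q < S < W < R < X.
The 6th smallest is U.

U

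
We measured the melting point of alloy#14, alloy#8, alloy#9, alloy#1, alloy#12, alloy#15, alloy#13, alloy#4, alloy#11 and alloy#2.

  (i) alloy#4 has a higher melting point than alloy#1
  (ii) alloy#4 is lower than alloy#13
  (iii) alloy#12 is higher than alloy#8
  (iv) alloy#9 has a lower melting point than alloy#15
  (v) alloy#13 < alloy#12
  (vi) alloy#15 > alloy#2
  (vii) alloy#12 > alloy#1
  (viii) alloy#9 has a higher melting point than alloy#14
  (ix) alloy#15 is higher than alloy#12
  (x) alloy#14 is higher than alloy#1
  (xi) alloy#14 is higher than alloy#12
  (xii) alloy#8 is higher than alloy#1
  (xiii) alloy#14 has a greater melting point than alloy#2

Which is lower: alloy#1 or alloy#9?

alloy#1 < alloy#4 and alloy#4 < alloy#13 give alloy#1 < alloy#13.
With alloy#13 < alloy#12: alloy#1 < alloy#4 < alloy#13 < alloy#12.
Then alloy#12 < alloy#14 extends the chain to alloy#14.
With alloy#14 < alloy#9: alloy#1 < alloy#4 < alloy#13 < alloy#12 < alloy#14 < alloy#9.
So alloy#1 < alloy#9; alloy#1 is the lower of the two.

alloy#1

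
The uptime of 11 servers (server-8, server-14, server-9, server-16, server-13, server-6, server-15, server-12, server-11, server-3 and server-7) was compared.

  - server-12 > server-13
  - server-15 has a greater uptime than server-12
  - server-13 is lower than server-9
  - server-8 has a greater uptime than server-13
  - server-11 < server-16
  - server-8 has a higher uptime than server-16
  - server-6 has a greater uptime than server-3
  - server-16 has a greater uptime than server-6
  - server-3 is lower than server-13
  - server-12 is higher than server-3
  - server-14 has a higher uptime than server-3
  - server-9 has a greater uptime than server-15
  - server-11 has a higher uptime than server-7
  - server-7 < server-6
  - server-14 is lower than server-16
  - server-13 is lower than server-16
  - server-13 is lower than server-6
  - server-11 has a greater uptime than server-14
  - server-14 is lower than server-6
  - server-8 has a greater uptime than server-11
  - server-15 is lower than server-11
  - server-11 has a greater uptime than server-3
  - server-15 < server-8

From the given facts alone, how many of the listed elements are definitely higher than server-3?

9

Directly above server-3: server-13, server-14, server-12, server-6, server-11.
One step further: server-15, server-16, server-9, server-8 (9 so far).
No other element is forced above server-3 by the given relations, so the count is 9.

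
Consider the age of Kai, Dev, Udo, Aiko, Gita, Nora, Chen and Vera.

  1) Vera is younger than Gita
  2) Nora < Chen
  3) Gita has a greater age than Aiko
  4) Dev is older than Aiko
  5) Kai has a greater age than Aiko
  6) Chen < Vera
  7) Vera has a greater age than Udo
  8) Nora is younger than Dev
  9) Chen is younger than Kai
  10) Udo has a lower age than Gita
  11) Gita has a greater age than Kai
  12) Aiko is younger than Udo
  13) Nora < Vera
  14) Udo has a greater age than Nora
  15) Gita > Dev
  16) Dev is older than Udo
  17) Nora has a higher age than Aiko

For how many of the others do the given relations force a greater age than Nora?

The elements the relations force above Nora are Udo, Dev, Chen, Kai, Vera, Gita — no chain reaches any other.
That is 6.

6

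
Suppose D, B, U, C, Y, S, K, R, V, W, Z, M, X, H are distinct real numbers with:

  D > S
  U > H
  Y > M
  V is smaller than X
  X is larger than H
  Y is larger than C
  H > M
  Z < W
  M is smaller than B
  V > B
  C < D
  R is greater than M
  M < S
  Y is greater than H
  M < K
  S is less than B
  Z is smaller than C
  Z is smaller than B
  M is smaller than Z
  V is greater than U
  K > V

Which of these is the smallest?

M

H is not least since M < H; Z is not least since M < Z; S is not least since M < S; U is not least since H < U; R is not least since M < R; C is not least since Z < C; B is not least since S < B; Y is not least since M < Y; D is not least since S < D; V is not least since B < V; W is not least since Z < W; K is not least since V < K; X is not least since V < X.
Only M has nothing below it, so M is the smallest.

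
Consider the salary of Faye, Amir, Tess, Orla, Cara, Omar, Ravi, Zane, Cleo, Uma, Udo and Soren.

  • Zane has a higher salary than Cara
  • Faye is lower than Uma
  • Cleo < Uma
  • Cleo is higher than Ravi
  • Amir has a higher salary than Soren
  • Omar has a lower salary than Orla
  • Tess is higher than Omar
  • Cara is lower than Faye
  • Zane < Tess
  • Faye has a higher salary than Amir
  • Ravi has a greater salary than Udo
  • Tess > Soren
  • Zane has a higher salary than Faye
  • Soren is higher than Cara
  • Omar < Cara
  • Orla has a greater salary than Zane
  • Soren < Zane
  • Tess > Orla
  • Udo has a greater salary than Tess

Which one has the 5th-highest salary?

Tess

The consecutive relations fix a unique order: Omar < Cara < Soren < Amir < Faye < Zane < Orla < Tess < Udo < Ravi < Cleo < Uma.
The 5th largest is Tess.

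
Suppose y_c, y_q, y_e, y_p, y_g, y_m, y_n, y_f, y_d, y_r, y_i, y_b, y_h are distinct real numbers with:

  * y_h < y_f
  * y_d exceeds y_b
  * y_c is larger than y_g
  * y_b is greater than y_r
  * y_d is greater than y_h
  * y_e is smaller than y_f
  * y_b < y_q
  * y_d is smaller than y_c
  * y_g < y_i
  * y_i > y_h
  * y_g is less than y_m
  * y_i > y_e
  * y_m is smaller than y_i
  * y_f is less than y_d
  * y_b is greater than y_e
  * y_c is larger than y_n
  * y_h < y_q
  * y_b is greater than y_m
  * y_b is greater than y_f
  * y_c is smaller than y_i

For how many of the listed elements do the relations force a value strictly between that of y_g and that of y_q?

2

Chaining upward from y_g reaches: y_m, y_b, y_d, y_c, y_i.
Chaining downward from y_q reaches: y_r, y_e, y_m, y_h, y_f, y_b.
Strictly between y_g and y_q are those in both lists: y_m, y_b — 2 elements.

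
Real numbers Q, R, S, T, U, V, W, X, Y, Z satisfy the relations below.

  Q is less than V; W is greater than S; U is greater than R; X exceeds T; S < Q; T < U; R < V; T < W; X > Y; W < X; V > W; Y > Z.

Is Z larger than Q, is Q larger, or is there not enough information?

undetermined

Following every chain through Z: above Z we get Y, X.
Q is not reached, and no chain runs the other way from Q to Z.
So the given relations leave the order of Z and Q undetermined.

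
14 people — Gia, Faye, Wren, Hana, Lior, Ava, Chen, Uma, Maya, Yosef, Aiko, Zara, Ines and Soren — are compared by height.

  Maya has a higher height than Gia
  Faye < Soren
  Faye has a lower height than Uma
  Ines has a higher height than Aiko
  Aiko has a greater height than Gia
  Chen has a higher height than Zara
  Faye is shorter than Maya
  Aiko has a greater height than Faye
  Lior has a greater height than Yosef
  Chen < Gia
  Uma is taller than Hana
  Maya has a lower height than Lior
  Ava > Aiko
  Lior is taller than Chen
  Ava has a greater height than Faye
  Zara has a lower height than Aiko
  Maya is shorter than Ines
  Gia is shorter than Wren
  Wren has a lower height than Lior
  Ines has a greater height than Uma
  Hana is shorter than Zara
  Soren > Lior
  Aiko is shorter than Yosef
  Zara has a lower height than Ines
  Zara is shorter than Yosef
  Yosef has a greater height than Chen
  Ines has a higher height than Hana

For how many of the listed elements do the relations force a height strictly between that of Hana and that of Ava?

Chaining upward from Hana reaches: Uma, Zara, Chen, Gia, Aiko, Maya, Wren, Yosef, Ines, Lior, Soren.
Chaining downward from Ava reaches: Faye, Zara, Chen, Gia, Aiko.
Strictly between Hana and Ava are those in both lists: Zara, Chen, Gia, Aiko — 4 elements.

4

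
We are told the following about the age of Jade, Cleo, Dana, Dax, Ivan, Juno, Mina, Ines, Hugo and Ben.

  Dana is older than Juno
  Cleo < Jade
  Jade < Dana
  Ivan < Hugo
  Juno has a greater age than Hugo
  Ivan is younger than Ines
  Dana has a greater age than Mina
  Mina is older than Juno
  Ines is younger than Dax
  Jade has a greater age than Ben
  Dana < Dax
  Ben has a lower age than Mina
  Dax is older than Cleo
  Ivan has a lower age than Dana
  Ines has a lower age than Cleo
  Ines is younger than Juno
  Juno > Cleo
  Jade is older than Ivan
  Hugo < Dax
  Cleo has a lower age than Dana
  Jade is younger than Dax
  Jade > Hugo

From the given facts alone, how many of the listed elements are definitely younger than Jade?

Directly below Jade: Ivan, Hugo, Ben, Cleo.
One step further: Ines (5 so far).
No other element is forced below Jade by the given relations, so the count is 5.

5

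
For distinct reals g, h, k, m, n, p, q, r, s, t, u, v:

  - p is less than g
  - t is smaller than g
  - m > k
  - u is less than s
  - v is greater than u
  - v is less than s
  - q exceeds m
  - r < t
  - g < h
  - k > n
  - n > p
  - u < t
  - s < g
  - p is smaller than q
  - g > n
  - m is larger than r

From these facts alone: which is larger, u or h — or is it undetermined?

h

Following the relations from u: u < v < s < g < h.
So h is larger.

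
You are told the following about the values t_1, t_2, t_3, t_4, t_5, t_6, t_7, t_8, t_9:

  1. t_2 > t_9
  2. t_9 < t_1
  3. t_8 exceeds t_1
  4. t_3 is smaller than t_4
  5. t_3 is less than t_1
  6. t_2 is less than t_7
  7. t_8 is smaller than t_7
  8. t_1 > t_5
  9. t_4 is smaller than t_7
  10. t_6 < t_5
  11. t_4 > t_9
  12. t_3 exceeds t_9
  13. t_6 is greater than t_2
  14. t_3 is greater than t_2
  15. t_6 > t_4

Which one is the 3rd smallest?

Piecing the relations together gives one ordering: t_9 < t_2 < t_3 < t_4 < t_6 < t_5 < t_1 < t_8 < t_7.
The 3rd smallest is t_3.

t_3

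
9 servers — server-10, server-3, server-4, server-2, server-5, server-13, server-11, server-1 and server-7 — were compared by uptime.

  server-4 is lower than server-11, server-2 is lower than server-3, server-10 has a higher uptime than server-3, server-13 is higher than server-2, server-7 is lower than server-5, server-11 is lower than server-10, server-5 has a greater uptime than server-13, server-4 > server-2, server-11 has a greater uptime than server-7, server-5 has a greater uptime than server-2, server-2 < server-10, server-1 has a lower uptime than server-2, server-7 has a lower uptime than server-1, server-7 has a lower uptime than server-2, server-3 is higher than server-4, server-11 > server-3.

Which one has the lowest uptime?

Chaining upward from server-7: directly above it, server-1, server-2, server-11, server-5; then server-4, server-3, server-13, server-10.
That covers every other element, and nothing is given below server-7, so server-7 is the lowest uptime.

server-7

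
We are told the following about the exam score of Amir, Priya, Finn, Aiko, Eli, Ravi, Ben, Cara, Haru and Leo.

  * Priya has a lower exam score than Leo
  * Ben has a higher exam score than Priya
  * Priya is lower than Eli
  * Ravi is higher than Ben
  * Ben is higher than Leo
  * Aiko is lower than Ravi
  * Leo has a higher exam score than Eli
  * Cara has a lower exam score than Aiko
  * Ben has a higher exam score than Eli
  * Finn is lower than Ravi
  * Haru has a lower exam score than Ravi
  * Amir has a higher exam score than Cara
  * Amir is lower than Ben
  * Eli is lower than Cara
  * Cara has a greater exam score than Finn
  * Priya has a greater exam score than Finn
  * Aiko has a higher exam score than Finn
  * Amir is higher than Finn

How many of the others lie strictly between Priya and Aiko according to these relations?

2

Chaining upward from Priya reaches: Eli, Leo, Cara, Amir, Ben, Ravi.
Chaining downward from Aiko reaches: Finn, Eli, Cara.
Strictly between Priya and Aiko are those in both lists: Eli, Cara — 2 elements.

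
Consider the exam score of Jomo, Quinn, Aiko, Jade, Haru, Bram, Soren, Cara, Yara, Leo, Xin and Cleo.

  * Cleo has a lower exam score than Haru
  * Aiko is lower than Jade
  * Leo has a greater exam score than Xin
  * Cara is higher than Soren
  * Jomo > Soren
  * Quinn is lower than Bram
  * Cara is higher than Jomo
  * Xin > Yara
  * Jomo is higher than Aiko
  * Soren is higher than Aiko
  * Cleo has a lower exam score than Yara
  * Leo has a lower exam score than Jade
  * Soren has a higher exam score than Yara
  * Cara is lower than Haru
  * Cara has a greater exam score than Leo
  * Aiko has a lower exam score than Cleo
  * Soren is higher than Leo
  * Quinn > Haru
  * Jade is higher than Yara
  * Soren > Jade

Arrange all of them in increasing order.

Aiko < Cleo < Yara < Xin < Leo < Jade < Soren < Jomo < Cara < Haru < Quinn < Bram

Each adjacent pair is fixed by a given relation: Aiko < Cleo; Cleo < Yara; Yara < Xin; Xin < Leo; Leo < Jade; Jade < Soren; Soren < Jomo; Jomo < Cara; Cara < Haru; Haru < Quinn; Quinn < Bram. Chaining them end to end gives the full order.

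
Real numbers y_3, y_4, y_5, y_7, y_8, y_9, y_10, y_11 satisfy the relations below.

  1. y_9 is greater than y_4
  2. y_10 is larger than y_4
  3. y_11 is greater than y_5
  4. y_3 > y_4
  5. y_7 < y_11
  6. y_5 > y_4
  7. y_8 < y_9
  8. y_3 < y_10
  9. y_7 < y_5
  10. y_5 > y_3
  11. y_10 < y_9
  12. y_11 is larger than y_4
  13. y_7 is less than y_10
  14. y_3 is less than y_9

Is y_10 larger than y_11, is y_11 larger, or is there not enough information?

undetermined

Following every chain through y_10: above y_10 we get y_9; below y_10 we get y_7, y_4, y_3.
y_11 is not reached, and no chain runs the other way from y_11 to y_10.
So the given relations leave the order of y_10 and y_11 undetermined.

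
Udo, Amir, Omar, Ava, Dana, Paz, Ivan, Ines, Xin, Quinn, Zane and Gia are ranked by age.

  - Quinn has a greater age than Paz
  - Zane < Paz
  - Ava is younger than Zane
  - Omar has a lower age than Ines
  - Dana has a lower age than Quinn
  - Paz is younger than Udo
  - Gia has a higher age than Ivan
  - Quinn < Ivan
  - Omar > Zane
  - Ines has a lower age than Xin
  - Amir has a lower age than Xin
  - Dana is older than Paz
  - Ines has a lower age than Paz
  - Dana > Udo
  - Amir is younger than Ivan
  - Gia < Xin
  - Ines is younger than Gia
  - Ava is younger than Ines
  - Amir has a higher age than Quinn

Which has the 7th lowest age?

Dana

Piecing the relations together gives one ordering: Ava < Zane < Omar < Ines < Paz < Udo < Dana < Quinn < Amir < Ivan < Gia < Xin.
The 7th smallest is Dana.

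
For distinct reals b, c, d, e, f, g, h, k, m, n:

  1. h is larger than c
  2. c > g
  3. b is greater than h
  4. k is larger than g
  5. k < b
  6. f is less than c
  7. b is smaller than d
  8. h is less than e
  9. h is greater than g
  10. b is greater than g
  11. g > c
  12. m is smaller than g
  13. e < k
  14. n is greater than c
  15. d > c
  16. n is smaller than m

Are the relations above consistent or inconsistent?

inconsistent

We have g < c stated directly, yet also c < n < m < g by chaining the others — so c < g. Contradiction.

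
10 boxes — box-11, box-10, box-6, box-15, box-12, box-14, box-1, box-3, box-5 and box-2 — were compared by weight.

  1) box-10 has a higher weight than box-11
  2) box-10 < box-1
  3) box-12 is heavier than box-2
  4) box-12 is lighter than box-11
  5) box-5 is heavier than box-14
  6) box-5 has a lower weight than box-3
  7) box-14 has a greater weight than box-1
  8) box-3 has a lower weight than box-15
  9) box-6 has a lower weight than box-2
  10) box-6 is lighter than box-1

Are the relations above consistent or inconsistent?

consistent

Every relation is compatible with box-6 < box-2 < box-12 < box-11 < box-10 < box-1 < box-14 < box-5 < box-3 < box-15; the set is consistent.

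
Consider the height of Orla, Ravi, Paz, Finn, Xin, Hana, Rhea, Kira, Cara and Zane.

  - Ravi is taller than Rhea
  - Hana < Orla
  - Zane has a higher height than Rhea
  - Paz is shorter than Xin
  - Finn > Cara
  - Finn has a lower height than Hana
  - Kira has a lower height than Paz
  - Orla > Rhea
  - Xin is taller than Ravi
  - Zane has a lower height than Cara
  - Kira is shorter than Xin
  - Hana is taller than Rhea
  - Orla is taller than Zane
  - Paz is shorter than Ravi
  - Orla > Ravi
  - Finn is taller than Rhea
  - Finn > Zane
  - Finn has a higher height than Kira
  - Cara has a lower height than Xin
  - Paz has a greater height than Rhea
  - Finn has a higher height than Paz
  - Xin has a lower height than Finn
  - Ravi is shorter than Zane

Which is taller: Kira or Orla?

Chaining the given relations: Kira < Paz < Ravi < Zane < Cara < Xin < Finn < Hana < Orla.
So Kira < Orla; Orla is the taller of the two.

Orla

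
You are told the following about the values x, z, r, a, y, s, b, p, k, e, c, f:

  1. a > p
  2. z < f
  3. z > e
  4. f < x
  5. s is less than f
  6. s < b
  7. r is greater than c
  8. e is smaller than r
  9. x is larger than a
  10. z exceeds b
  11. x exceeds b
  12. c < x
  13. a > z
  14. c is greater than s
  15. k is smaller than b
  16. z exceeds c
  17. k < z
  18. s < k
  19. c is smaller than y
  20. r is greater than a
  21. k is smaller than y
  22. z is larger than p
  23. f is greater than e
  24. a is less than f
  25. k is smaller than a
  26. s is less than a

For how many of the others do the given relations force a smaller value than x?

From x the given relations immediately reach b, c, a, f.
From those, s, k, p, e, z — 9 in total.
Nothing else is reachable below x; 9 in all.

9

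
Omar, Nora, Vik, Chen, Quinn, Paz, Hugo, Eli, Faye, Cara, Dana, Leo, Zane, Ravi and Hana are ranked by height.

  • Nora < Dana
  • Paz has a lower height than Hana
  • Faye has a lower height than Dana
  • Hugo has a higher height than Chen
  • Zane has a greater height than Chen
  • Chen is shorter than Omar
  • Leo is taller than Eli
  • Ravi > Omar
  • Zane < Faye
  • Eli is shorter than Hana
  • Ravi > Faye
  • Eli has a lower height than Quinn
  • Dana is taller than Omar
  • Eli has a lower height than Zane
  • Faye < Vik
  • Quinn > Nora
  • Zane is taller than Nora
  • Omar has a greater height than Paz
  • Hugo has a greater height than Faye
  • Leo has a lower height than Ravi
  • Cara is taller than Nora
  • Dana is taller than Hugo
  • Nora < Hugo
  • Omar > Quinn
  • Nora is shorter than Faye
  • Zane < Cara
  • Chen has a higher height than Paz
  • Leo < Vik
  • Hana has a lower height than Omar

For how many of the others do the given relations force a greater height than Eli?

From Eli the given relations immediately reach Leo, Zane, Hana, Quinn.
From those, Faye, Vik, Cara, Omar, Ravi — 9 in total.
From those, Hugo, Dana — 11 in total.
No other element is forced above Eli by the given relations, so the count is 11.

11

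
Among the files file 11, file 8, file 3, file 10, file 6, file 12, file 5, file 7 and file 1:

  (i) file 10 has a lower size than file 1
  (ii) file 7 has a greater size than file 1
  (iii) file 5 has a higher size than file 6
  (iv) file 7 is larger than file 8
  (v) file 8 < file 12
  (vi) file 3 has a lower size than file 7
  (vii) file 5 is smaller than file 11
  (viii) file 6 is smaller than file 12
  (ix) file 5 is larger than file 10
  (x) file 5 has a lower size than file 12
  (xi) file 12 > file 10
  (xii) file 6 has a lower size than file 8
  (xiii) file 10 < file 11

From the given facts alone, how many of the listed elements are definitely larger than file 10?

5

From file 10 the given relations immediately reach file 5, file 1, file 11, file 12.
From those, file 7 — 5 in total.
No other element is forced above file 10 by the given relations, so the count is 5.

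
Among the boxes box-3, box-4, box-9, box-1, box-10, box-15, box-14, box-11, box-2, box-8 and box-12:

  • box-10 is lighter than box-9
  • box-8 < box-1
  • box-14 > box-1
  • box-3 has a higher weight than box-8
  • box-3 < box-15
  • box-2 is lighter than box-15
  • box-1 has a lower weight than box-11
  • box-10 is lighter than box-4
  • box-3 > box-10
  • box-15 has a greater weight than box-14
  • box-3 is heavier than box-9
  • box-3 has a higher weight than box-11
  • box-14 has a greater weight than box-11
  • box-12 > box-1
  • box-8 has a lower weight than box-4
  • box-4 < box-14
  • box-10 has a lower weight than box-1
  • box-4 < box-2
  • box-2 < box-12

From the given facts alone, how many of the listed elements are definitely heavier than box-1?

The elements the relations force above box-1 are box-11, box-14, box-12, box-3, box-15 — no chain reaches any other.
That is 5.

5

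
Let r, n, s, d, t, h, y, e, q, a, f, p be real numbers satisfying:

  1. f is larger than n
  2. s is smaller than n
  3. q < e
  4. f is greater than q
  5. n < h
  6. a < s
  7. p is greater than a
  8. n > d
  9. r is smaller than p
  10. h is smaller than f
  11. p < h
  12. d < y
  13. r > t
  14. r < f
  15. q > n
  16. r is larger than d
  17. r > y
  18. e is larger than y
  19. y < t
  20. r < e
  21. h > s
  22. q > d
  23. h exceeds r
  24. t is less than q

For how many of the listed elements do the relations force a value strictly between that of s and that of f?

3

The relations place s below f. An element lies strictly between them when it is forced above s and also forced below f.
Above s: {n, q, h, e}. Below f: {d, a, y, n, t, r, p, q, h}.
Intersection: {n, q, h} — 3.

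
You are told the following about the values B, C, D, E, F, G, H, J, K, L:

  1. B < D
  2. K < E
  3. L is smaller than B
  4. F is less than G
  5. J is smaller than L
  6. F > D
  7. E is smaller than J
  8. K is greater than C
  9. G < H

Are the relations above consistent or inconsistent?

Every relation is compatible with C < K < E < J < L < B < D < F < G < H; the set is consistent.

consistent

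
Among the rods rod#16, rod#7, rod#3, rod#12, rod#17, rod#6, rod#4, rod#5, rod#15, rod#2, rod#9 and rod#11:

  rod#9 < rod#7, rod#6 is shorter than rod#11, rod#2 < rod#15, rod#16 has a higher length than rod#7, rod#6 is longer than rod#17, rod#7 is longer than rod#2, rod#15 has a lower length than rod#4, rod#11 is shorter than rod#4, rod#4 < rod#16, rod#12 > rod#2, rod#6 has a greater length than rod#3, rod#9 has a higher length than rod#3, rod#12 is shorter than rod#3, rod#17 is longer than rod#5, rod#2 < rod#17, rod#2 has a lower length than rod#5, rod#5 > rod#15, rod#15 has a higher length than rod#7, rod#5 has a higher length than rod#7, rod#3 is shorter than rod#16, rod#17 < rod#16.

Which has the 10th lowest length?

Chaining the given pairs: rod#2 < rod#12 < rod#3 < rod#9 < rod#7 < rod#15 < rod#5 < rod#17 < rod#6 < rod#11 < rod#4 < rod#16.
Counting 10 from the smallest end gives rod#11.

rod#11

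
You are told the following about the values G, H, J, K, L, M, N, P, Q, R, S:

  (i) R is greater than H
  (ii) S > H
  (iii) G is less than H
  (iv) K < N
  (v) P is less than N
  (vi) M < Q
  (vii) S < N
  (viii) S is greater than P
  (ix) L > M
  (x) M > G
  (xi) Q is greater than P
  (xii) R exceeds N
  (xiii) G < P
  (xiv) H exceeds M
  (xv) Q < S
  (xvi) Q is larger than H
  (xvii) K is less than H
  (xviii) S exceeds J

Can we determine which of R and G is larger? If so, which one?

R

G < M and M < H give G < H.
Then H < Q extends the chain to Q.
Then Q < S extends the chain to S.
Then S < N extends the chain to N.
With N < R: G < M < H < Q < S < N < R.
So R is larger.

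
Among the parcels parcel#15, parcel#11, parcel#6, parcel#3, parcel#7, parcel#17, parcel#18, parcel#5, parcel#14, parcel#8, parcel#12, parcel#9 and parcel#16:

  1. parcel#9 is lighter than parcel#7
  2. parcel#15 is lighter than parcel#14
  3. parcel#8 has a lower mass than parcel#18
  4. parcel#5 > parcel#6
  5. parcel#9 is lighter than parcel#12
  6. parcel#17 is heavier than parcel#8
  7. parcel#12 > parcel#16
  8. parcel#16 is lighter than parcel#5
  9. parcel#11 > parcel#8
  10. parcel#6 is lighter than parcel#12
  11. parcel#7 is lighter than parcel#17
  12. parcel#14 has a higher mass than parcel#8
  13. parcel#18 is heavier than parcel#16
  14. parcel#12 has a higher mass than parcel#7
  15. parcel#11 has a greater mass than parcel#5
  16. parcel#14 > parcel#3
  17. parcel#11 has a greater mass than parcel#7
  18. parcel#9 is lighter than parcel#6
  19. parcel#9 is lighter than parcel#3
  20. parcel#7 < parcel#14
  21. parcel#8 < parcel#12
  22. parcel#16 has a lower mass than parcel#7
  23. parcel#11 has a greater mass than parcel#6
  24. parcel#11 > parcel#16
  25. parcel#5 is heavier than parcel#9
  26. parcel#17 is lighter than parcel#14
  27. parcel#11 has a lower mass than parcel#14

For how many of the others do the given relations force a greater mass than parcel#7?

From parcel#7 the given relations immediately reach parcel#17, parcel#11, parcel#12, parcel#14.
Nothing else is reachable above parcel#7; 4 in all.

4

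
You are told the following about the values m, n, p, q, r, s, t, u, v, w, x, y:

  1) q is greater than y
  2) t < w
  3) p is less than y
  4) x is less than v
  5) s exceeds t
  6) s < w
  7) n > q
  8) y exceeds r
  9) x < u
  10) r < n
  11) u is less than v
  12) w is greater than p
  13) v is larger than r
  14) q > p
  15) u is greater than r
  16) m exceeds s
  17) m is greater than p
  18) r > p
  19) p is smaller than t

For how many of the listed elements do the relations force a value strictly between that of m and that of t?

1

Chaining upward from t reaches: s, w.
Chaining downward from m reaches: p, s.
Strictly between t and m are those in both lists: s — 1 element.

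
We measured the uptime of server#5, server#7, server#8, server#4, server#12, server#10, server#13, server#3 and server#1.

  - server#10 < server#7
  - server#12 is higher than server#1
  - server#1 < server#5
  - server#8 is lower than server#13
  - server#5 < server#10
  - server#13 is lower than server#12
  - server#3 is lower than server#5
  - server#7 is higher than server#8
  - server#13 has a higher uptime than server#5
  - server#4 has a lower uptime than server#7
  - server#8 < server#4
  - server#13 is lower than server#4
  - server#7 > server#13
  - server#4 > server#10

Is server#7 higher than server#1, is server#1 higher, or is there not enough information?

server#7

The relevant relations are server#1 < server#5; server#5 < server#10; server#10 < server#4; server#4 < server#7.
Chaining these gives server#1 < server#5 < server#10 < server#4 < server#7.
So server#7 is higher.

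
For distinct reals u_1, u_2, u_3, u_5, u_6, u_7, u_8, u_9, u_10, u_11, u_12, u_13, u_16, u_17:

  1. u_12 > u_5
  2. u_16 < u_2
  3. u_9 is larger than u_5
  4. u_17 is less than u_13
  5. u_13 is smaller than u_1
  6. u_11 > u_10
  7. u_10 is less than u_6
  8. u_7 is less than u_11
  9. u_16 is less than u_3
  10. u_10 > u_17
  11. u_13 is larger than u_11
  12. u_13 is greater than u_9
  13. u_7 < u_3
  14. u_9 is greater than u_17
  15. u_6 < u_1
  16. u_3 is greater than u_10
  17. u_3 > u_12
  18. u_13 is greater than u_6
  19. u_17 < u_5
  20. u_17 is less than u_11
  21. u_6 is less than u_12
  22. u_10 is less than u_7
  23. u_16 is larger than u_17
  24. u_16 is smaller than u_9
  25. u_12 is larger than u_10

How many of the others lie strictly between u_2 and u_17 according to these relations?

1

Chaining upward from u_17 reaches: u_10, u_5, u_16, u_7, u_11, u_9, u_6, u_13, u_12, u_3, u_1.
Chaining downward from u_2 reaches: u_16.
Strictly between u_17 and u_2 are those in both lists: u_16 — 1 element.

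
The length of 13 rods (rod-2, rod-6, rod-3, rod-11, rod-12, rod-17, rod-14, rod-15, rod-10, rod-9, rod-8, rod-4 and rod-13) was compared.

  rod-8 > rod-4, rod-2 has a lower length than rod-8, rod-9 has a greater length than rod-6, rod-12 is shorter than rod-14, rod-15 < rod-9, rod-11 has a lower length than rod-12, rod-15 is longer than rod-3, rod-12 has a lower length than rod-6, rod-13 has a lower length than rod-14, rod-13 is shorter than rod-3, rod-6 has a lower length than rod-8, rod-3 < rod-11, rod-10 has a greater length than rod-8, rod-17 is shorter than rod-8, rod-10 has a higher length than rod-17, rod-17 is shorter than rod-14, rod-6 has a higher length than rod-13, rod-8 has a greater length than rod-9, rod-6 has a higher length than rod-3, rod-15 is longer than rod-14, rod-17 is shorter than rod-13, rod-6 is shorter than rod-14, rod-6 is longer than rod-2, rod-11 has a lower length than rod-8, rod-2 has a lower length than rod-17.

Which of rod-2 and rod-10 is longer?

rod-10

The relevant relations are rod-2 < rod-17; rod-17 < rod-13; rod-13 < rod-3; rod-3 < rod-11; rod-11 < rod-12; rod-12 < rod-6; rod-6 < rod-14; rod-14 < rod-15; rod-15 < rod-9; rod-9 < rod-8; rod-8 < rod-10.
Together: rod-2 < rod-17 < rod-13 < rod-3 < rod-11 < rod-12 < rod-6 < rod-14 < rod-15 < rod-9 < rod-8 < rod-10.
So rod-2 < rod-10; rod-10 is the longer of the two.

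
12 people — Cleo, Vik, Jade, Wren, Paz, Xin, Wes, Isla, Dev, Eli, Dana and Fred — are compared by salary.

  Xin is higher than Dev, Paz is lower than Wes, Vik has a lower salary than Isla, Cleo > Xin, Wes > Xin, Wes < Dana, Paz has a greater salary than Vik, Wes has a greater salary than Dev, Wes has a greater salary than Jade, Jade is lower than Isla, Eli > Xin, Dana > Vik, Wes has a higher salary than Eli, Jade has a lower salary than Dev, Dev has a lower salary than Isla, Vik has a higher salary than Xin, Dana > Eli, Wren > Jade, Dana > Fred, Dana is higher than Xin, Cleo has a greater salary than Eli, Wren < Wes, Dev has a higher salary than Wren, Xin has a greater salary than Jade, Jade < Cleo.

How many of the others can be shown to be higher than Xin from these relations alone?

7

Directly above Xin: Eli, Vik, Wes, Cleo, Dana.
One step further: Paz, Isla (7 so far).
Nothing else is reachable above Xin; 7 in all.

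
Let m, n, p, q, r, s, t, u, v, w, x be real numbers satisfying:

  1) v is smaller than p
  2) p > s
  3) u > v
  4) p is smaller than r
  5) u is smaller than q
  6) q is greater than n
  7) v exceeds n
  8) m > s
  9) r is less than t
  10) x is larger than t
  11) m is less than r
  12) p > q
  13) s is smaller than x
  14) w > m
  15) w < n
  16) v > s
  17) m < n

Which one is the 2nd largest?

The consecutive relations fix a unique order: s < m < w < n < v < u < q < p < r < t < x.
The 2nd largest is t.

t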